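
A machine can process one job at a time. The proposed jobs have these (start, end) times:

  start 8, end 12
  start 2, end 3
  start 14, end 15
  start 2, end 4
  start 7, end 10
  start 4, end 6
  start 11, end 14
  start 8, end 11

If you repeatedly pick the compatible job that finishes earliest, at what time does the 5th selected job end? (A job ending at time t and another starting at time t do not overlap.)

Sorted by end: (2,3)  (2,4)  (4,6)  (7,10)  (8,11)  (8,12)  (11,14)  (14,15)
take (2,3); skip (2,4); take (4,6); take (7,10); take (11,14); take (14,15).
Selected: (2,3) (4,6) (7,10) (11,14) (14,15)

15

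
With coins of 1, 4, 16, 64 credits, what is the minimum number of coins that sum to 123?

Greedy: take as many of the largest coin as possible, then repeat with the remainder.
123 = 1×64 + 3×16 + 2×4 + 3×1
Total coins = 1 + 3 + 2 + 3 = 9

9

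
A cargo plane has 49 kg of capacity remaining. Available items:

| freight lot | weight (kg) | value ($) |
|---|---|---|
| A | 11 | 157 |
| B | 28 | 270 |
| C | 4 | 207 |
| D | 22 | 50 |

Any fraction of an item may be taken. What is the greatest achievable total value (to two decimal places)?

Greedy by value/weight ratio, highest first.
Ratios (sorted): C 51.75, A 14.27, B 9.64, D 2.27
take C (4 @ 207); take A (11 @ 157); take B (28 @ 270); take 6/22 of D → 13.64. Capacity used 49/49.
Total value = 647.64

647.64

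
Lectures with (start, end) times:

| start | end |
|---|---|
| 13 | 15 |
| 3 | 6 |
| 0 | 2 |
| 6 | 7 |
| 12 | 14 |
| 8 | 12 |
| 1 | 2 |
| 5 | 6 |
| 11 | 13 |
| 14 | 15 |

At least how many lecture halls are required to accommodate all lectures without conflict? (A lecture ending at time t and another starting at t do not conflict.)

2

Count concurrent intervals with a sweep; the peak is the room count.
starts: [0, 1, 3, 5, 6, 8, 11, 12, 13, 14]
ends:   [2, 2, 6, 6, 7, 12, 13, 14, 15, 15]
s0→1 s1→2  — peak 2.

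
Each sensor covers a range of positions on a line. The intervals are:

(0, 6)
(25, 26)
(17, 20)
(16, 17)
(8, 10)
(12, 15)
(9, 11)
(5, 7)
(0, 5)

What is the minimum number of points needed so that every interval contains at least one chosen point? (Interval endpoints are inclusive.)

Process intervals by earliest right end; each time one isn't hit yet, stab at its right endpoint.
Sorted: [0,5] [0,6] [5,7] [8,10] [9,11] [12,15] [16,17] [17,20] [25,26]
{[0,5],[0,6],[5,7]} hit by 5; {[8,10],[9,11]} hit by 10; {[12,15]} hit by 15; {[16,17],[17,20]} hit by 17; {[25,26]} hit by 26.
Points: 5, 10, 15, 17, 26 (5 total).

5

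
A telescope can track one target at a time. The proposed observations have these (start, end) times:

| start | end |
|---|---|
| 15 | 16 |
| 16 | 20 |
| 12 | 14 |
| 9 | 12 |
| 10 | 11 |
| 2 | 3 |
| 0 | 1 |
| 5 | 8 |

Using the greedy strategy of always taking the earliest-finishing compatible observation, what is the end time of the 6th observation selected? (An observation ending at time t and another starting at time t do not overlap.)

16

Sorted by end: (0,1)  (2,3)  (5,8)  (10,11)  (9,12)  (12,14)  (15,16)  (16,20)
take (0,1); take (2,3); take (5,8); take (10,11); skip (9,12); take (12,14); take (15,16); take (16,20).
Selected: (0,1) (2,3) (5,8) (10,11) (12,14) (15,16) (16,20)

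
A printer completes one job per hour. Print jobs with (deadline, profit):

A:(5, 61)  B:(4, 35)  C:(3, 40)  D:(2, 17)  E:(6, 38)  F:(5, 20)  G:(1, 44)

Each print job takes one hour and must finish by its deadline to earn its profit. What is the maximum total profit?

238

Profit order: A=61 G=44 C=40 E=38 B=35 F=20 D=17
Assign: A→slot 5, G→slot 1, C→slot 3, E→slot 6, B→slot 4, F→slot 2, D skipped.
Slots: [1:G] [2:F] [3:C] [4:B] [5:A] [6:E]
Profit = 44 + 20 + 40 + 35 + 61 + 38 = 238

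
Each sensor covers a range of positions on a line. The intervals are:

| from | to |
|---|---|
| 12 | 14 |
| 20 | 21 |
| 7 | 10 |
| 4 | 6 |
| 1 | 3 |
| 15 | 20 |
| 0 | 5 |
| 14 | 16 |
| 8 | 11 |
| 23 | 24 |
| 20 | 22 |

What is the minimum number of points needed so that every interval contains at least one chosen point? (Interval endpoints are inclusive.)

6

By right end: [1,3]  [0,5]  [4,6]  [7,10]  [8,11]  [12,14]  [14,16]  [15,20]  [20,21]  [20,22]  [23,24]
[1,3] uncovered → point at 3; [4,6] uncovered → point at 6; [7,10] uncovered → point at 10; [12,14] uncovered → point at 14; [15,20] uncovered → point at 20; [23,24] uncovered → point at 24.
Points: 3, 6, 10, 14, 20, 24 (6 total).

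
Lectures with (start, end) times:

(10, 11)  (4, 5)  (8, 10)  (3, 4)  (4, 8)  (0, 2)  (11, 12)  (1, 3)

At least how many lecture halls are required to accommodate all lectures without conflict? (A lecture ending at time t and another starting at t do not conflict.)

Count concurrent intervals with a sweep; the peak is the room count.
Events (time:±→running): 0:+→1 1:+→2 … peak 2.

2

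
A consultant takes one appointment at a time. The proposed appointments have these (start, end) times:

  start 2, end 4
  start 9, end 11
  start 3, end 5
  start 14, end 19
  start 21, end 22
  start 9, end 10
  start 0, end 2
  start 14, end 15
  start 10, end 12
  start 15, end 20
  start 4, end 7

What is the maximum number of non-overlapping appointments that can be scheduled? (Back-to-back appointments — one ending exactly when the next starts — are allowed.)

8

Order by finish time; keep every interval that doesn't clash with the previous kept one.
Sorted by end: (0,2)  (2,4)  (3,5)  (4,7)  (9,10)  (9,11)  (10,12)  (14,15)  (14,19)  (15,20)  (21,22)
take (0,2); take (2,4); skip (3,5); take (4,7); take (9,10); skip (9,11); take (10,12); take (14,15); take (15,20); take (21,22).
Selected 8 appointments.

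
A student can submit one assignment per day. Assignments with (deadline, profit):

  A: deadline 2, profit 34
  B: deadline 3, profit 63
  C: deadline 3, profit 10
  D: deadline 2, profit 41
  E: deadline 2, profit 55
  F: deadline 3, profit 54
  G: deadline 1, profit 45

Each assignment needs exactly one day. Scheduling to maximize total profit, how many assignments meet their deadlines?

3

Take jobs in profit order; each goes to the latest open slot no later than its deadline.
By profit: B(d3,63), E(d2,55), F(d3,54), G(d1,45), D(d2,41), A(d2,34), C(d3,10)
B→slot 3; E→slot 2; F→slot 1; G skipped; D skipped; A skipped; C skipped.
3 of 7 scheduled.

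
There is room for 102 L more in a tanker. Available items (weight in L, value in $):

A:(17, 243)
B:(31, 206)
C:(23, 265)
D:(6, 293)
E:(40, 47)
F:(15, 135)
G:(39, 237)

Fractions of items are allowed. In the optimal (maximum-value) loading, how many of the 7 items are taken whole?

Sort by value per unit weight and fill in that order.
Order: D (293/6=48.83) > A (243/17=14.29) > C (265/23=11.52) > F (135/15=9.00) > B (206/31=6.65) > G (237/39=6.08) > E (47/40=1.18)
Fill: take D (6 @ 293) → take A (17 @ 243) → take C (23 @ 265) → take F (15 @ 135) → take B (31 @ 206) → take 10/39 of G → 60.77; 102/102 used.
5 item(s) taken whole; one partial (take 10/39 of G).

5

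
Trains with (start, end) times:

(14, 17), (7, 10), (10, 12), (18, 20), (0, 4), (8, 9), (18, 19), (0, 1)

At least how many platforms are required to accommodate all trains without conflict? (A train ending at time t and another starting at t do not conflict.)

The answer is the maximum number of intervals overlapping at any instant.
starts: [0, 0, 7, 8, 10, 14, 18, 18]
ends:   [1, 4, 9, 10, 12, 17, 19, 20]
s0→1 s0→2  — peak 2.

2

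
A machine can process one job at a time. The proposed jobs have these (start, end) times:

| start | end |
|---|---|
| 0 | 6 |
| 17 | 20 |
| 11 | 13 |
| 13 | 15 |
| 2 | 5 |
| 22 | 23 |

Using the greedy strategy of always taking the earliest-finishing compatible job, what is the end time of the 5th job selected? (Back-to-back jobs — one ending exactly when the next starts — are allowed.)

Sorted by end: (2,5)  (0,6)  (11,13)  (13,15)  (17,20)  (22,23)
take (2,5); skip (0,6); take (11,13); take (13,15); take (17,20); take (22,23).
Selected: (2,5) (11,13) (13,15) (17,20) (22,23)

23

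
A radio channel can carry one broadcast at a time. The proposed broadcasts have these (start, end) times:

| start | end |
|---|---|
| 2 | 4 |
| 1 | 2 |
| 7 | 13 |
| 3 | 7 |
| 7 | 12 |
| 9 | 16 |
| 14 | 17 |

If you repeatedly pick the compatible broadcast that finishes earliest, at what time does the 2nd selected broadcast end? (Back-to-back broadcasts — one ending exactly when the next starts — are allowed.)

Sort by end time and greedily take each interval whose start is ≥ the last chosen end.
By end time: (1,2), (2,4), (3,7), (7,12), (7,13), (9,16), (14,17).
Pick (1,2); next start ≥ 2 → (2,4); next start ≥ 4 → (7,12); next start ≥ 12 → (14,17).
Selected: (1,2) (2,4) (7,12) (14,17)

4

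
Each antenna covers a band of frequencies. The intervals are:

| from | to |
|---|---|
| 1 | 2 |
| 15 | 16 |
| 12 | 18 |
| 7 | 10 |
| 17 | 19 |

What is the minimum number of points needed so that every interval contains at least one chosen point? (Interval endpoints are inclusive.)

Sorted: [1,2] [7,10] [15,16] [12,18] [17,19]
{[1,2]} hit by 2; {[7,10]} hit by 10; {[15,16],[12,18]} hit by 16; {[17,19]} hit by 19.
Points: 2, 10, 16, 19 (4 total).

4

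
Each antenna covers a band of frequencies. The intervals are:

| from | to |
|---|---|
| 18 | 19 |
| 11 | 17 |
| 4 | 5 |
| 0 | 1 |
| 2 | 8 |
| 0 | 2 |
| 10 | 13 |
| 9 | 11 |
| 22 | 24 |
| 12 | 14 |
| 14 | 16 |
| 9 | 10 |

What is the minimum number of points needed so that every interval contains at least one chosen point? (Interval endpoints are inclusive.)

Sort by right endpoint; whenever an interval is uncovered, place a point at its right end.
Sorted: [0,1] [0,2] [4,5] [2,8] [9,10] [9,11] [10,13] [12,14] [14,16] [11,17] [18,19] [22,24]
{[0,1],[0,2]} hit by 1; {[4,5],[2,8]} hit by 5; {[9,10],[9,11],[10,13]} hit by 10; {[12,14],[14,16],[11,17]} hit by 14; {[18,19]} hit by 19; {[22,24]} hit by 24.
Points: 1, 5, 10, 14, 19, 24 (6 total).

6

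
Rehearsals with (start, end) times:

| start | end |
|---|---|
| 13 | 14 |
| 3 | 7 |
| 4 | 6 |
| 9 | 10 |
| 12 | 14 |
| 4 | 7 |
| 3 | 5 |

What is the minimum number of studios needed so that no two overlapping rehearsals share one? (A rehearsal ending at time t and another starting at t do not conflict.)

4

Events (time:±→running): 3:+→1 3:+→2 4:+→3 4:+→4 … peak 4.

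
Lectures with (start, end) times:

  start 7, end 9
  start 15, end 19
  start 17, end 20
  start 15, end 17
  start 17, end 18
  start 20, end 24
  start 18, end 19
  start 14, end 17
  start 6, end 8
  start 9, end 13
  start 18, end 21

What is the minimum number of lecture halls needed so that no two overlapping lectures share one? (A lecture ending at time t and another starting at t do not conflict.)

Count concurrent intervals with a sweep; the peak is the room count.
starts: [6, 7, 9, 14, 15, 15, 17, 17, 18, 18, 20]
ends:   [8, 9, 13, 17, 17, 18, 19, 19, 20, 21, 24]
s6→1 s7→2 e8→1 e9→0 s9→1 e13→0 s14→1 s15→2 s15→3 e17→2 e17→1 s17→2 s17→3 e18→2 s18→3 s18→4  — peak 4.

4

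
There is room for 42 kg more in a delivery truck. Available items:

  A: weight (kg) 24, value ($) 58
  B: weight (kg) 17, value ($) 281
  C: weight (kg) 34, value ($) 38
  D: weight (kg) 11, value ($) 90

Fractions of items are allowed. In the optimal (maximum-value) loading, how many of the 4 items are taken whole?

2

Order: B (281/17=16.53) > D (90/11=8.18) > A (58/24=2.42) > C (38/34=1.12)
Fill: take B (17 @ 281) → take D (11 @ 90) → take 14/24 of A → 33.83; 42/42 used.
2 item(s) taken whole; one partial (take 14/24 of A).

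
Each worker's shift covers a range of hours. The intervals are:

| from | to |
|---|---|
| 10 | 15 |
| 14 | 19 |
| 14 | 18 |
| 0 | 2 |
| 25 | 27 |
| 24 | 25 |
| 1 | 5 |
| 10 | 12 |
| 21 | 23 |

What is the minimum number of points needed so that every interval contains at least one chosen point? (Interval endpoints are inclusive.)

Sorted: [0,2] [1,5] [10,12] [10,15] [14,18] [14,19] [21,23] [24,25] [25,27]
{[0,2],[1,5]} hit by 2; {[10,12],[10,15]} hit by 12; {[14,18],[14,19]} hit by 18; {[21,23]} hit by 23; {[24,25],[25,27]} hit by 25.
Points: 2, 12, 18, 23, 25 (5 total).

5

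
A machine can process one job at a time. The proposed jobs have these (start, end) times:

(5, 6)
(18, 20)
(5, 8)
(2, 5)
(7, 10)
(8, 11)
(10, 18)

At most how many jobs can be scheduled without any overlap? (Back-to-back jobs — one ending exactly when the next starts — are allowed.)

5

Greedy by earliest finish: after sorting by end time, pick each interval compatible with the last pick.
By end time: (2,5), (5,6), (5,8), (7,10), (8,11), (10,18), (18,20).
Pick (2,5); next start ≥ 5 → (5,6); next start ≥ 6 → (7,10); next start ≥ 10 → (10,18); next start ≥ 18 → (18,20).
Selected 5 jobs.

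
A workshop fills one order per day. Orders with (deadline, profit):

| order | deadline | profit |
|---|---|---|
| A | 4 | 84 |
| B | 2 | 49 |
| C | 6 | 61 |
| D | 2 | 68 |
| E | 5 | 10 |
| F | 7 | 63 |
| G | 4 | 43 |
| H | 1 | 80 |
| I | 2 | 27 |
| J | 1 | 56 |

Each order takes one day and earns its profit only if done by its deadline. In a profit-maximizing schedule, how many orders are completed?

7

Sort by profit descending; place each in the latest free slot ≤ its deadline.
By profit: A(d4,84), H(d1,80), D(d2,68), F(d7,63), C(d6,61), J(d1,56), B(d2,49), G(d4,43), I(d2,27), E(d5,10)
A→slot 4; H→slot 1; D→slot 2; F→slot 7; C→slot 6; J skipped; B skipped; G→slot 3; I skipped; E→slot 5.
7 of 10 scheduled.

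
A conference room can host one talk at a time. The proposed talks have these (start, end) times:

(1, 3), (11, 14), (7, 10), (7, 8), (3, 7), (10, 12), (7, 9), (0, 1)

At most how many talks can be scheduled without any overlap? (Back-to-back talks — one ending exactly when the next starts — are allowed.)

5

By end time: (0,1), (1,3), (3,7), (7,8), (7,9), (7,10), (10,12), (11,14).
Pick (0,1); next start ≥ 1 → (1,3); next start ≥ 3 → (3,7); next start ≥ 7 → (7,8); next start ≥ 8 → (10,12).
Selected 5 talks.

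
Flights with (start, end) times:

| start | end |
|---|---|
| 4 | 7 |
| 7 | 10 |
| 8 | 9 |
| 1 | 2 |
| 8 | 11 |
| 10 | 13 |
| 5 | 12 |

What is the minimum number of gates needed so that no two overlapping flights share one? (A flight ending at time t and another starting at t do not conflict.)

4

starts: [1, 4, 5, 7, 8, 8, 10]
ends:   [2, 7, 9, 10, 11, 12, 13]
s1→1 e2→0 s4→1 s5→2 e7→1 s7→2 s8→3 s8→4  — peak 4.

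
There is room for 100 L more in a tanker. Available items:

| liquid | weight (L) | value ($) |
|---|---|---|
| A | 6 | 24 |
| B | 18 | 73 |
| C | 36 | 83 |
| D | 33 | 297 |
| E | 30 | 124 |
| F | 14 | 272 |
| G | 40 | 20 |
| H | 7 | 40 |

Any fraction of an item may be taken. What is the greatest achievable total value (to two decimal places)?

Sort by value per unit weight and fill in that order.
Order: F (272/14=19.43) > D (297/33=9.00) > H (40/7=5.71) > E (124/30=4.13) > B (73/18=4.06) > A (24/6=4.00) > C (83/36=2.31) > G (20/40=0.50)
Fill: take F (14 @ 272) → take D (33 @ 297) → take H (7 @ 40) → take E (30 @ 124) → take 16/18 of B → 64.89; 100/100 used.
Total value = 797.89

797.89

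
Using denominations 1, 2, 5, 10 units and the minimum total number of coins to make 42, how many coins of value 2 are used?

1

42 − 4×10→2 − 1×2→0
Count of 2: 1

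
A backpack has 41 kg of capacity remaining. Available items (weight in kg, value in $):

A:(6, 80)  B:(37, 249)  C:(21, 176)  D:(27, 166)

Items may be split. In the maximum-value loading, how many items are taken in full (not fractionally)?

Sort by value per unit weight and fill in that order.
Ratios (sorted): A 13.33, C 8.38, B 6.73, D 6.15
take A (6 @ 80); take C (21 @ 176); take 14/37 of B → 94.22. Capacity used 41/41.
2 item(s) taken whole; one partial (take 14/37 of B).

2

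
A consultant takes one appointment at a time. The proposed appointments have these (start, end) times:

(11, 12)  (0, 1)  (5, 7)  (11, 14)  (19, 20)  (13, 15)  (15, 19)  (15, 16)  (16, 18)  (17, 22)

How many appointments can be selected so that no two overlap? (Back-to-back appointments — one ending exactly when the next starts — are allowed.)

7

By end time: (0,1), (5,7), (11,12), (11,14), (13,15), (15,16), (16,18), (15,19), (19,20), (17,22).
Pick (0,1); next start ≥ 1 → (5,7); next start ≥ 7 → (11,12); next start ≥ 12 → (13,15); next start ≥ 15 → (15,16); next start ≥ 16 → (16,18); next start ≥ 18 → (19,20).
Selected 7 appointments.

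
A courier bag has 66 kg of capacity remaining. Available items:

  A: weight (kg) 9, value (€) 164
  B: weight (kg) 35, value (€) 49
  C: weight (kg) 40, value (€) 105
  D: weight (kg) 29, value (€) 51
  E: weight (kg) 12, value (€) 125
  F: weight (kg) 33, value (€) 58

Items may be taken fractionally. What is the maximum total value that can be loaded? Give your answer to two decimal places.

Greedy by value/weight ratio, highest first.
Ratios (sorted): A 18.22, E 10.42, C 2.62, D 1.76, F 1.76, B 1.40
take A (9 @ 164); take E (12 @ 125); take C (40 @ 105); take 5/29 of D → 8.79. Capacity used 66/66.
Total value = 402.79

402.79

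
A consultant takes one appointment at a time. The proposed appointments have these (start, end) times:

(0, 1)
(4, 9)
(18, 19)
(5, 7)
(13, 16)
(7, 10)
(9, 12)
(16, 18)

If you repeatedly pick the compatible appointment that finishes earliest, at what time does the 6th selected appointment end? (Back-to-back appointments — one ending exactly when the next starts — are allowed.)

19

By end time: (0,1), (5,7), (4,9), (7,10), (9,12), (13,16), (16,18), (18,19).
Pick (0,1); next start ≥ 1 → (5,7); next start ≥ 7 → (7,10); next start ≥ 10 → (13,16); next start ≥ 16 → (16,18); next start ≥ 18 → (18,19).
Selected: (0,1) (5,7) (7,10) (13,16) (16,18) (18,19)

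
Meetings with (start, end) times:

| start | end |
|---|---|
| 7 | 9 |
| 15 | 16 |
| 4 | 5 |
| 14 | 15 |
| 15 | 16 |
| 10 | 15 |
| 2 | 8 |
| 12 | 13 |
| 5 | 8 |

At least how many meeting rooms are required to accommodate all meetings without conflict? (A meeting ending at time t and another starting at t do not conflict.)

The answer is the maximum number of intervals overlapping at any instant.
Events (time:±→running): 2:+→1 4:+→2 5:-→1 5:+→2 7:+→3 … peak 3.

3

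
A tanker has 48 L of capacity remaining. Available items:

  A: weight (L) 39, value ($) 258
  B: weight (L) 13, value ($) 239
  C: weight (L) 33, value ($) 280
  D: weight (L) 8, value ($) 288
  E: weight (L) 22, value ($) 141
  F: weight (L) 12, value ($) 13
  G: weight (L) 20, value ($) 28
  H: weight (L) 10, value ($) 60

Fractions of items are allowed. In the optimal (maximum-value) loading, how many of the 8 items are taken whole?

Greedy by value/weight ratio, highest first.
Ratios (sorted): D 36.00, B 18.38, C 8.48, A 6.62, E 6.41, H 6.00, G 1.40, F 1.08
take D (8 @ 288); take B (13 @ 239); take 27/33 of C → 229.09. Capacity used 48/48.
2 item(s) taken whole; one partial (take 27/33 of C).

2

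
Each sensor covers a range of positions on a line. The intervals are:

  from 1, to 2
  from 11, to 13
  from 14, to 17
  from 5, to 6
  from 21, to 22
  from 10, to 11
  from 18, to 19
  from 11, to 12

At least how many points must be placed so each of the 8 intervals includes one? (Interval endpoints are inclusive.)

Process intervals by earliest right end; each time one isn't hit yet, stab at its right endpoint.
By right end: [1,2]  [5,6]  [10,11]  [11,12]  [11,13]  [14,17]  [18,19]  [21,22]
[1,2] uncovered → point at 2; [5,6] uncovered → point at 6; [10,11] uncovered → point at 11; [14,17] uncovered → point at 17; [18,19] uncovered → point at 19; [21,22] uncovered → point at 22.
Points: 2, 6, 11, 17, 19, 22 (6 total).

6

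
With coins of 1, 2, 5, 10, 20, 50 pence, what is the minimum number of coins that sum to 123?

5

Use the largest denomination that fits, subtract, and repeat.
123 − 2×50→23 − 1×20→3 − 1×2→1 − 1×1→0
Total coins = 2 + 1 + 1 + 1 = 5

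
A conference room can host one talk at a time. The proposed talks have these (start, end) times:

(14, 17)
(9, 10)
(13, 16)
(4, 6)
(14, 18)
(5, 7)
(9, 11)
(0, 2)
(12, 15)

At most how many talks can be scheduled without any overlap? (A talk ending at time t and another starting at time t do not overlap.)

4

Sort by end time and greedily take each interval whose start is ≥ the last chosen end.
Sorted by end: (0,2)  (4,6)  (5,7)  (9,10)  (9,11)  (12,15)  (13,16)  (14,17)  (14,18)
take (0,2); take (4,6); skip (5,7); take (9,10); skip (9,11); take (12,15); skip (13,16); skip (14,17).
Selected 4 talks.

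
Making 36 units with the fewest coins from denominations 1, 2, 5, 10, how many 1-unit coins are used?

36 = 3×10 + 1×5 + 1×1
Count of 1: 1

1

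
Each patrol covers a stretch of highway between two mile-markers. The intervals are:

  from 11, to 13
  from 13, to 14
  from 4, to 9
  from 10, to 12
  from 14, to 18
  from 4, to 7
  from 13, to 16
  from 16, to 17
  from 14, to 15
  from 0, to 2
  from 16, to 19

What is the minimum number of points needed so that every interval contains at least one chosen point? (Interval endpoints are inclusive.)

5

Sort by right endpoint; whenever an interval is uncovered, place a point at its right end.
By right end: [0,2]  [4,7]  [4,9]  [10,12]  [11,13]  [13,14]  [14,15]  [13,16]  [16,17]  [14,18]  [16,19]
[0,2] uncovered → point at 2; [4,7] uncovered → point at 7; [10,12] uncovered → point at 12; [13,14] uncovered → point at 14; [16,17] uncovered → point at 17.
Points: 2, 7, 12, 14, 17 (5 total).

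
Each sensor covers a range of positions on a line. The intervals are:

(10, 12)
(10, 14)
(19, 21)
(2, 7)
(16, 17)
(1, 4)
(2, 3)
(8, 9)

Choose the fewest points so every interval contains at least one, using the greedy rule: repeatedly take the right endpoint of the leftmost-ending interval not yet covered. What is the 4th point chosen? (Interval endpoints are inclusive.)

17

Process intervals by earliest right end; each time one isn't hit yet, stab at its right endpoint.
Sorted: [2,3] [1,4] [2,7] [8,9] [10,12] [10,14] [16,17] [19,21]
{[2,3],[1,4],[2,7]} hit by 3; {[8,9]} hit by 9; {[10,12],[10,14]} hit by 12; {[16,17]} hit by 17; {[19,21]} hit by 21.
Points: 3, 9, 12, 17, 21 (5 total).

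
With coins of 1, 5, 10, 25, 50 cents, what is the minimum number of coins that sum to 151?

151 − 3×50→1 − 1×1→0
Total coins = 3 + 1 = 4

4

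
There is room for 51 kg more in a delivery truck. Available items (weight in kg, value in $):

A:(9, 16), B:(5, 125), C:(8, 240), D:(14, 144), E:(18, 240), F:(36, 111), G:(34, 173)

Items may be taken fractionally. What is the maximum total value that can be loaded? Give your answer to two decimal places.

779.53

Greedy by value/weight ratio, highest first.
Ratios (sorted): C 30.00, B 25.00, E 13.33, D 10.29, G 5.09, F 3.08, A 1.78
take C (8 @ 240); take B (5 @ 125); take E (18 @ 240); take D (14 @ 144); take 6/34 of G → 30.53. Capacity used 51/51.
Total value = 779.53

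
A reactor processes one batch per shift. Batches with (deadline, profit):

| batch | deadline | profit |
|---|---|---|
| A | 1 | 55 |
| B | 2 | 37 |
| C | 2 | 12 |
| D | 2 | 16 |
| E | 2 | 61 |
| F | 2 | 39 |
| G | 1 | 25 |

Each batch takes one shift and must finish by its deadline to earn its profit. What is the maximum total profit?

Sort by profit descending; place each in the latest free slot ≤ its deadline.
By profit: E(d2,61), A(d1,55), F(d2,39), B(d2,37), G(d1,25), D(d2,16), C(d2,12)
E→slot 2; A→slot 1; F skipped; B skipped; G skipped; D skipped; C skipped.
Profit = 55 + 61 = 116

116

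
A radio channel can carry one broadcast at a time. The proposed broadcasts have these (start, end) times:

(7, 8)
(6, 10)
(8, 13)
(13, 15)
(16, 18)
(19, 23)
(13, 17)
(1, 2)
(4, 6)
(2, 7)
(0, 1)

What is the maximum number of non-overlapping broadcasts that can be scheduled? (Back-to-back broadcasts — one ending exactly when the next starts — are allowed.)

Greedy by earliest finish: after sorting by end time, pick each interval compatible with the last pick.
Sorted by end: (0,1)  (1,2)  (4,6)  (2,7)  (7,8)  (6,10)  (8,13)  (13,15)  (13,17)  (16,18)  (19,23)
take (0,1); take (1,2); take (4,6); take (7,8); skip (6,10); take (8,13); take (13,15); take (16,18); take (19,23).
Selected 8 broadcasts.

8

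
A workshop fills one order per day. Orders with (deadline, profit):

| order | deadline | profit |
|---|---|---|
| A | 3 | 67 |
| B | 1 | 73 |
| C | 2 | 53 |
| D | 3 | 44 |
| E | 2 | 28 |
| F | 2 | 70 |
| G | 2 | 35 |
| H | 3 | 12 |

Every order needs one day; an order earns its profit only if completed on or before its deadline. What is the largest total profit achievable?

210

Sort by profit descending; place each in the latest free slot ≤ its deadline.
Profit order: B=73 F=70 A=67 C=53 D=44 G=35 E=28 H=12
Assign: B→slot 1, F→slot 2, A→slot 3, C skipped, D skipped, G skipped, E skipped, H skipped.
Slots: [1:B] [2:F] [3:A]
Profit = 73 + 70 + 67 = 210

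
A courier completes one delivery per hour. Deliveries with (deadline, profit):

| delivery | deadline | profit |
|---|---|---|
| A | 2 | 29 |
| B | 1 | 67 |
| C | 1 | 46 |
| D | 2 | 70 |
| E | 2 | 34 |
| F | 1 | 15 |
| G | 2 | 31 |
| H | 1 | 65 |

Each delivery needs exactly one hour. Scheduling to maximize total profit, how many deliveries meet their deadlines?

Sort by profit descending; place each in the latest free slot ≤ its deadline.
By profit: D(d2,70), B(d1,67), H(d1,65), C(d1,46), E(d2,34), G(d2,31), A(d2,29), F(d1,15)
D→slot 2; B→slot 1; H skipped; C skipped; E skipped; G skipped; A skipped; F skipped.
2 of 8 scheduled.

2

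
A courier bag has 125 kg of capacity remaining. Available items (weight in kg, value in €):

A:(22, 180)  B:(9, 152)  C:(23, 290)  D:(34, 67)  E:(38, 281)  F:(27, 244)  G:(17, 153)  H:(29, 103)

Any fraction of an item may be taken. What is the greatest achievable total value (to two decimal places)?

1218.66

Sort by value per unit weight and fill in that order.
Ratios (sorted): B 16.89, C 12.61, F 9.04, G 9.00, A 8.18, E 7.39, H 3.55, D 1.97
take B (9 @ 152); take C (23 @ 290); take F (27 @ 244); take G (17 @ 153); take A (22 @ 180); take 27/38 of E → 199.66. Capacity used 125/125.
Total value = 1218.66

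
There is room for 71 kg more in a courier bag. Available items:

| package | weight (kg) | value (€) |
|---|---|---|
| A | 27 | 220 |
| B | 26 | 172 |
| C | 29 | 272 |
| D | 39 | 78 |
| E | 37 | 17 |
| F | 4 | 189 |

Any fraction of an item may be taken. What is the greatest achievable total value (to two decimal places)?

753.77

Greedy by value/weight ratio, highest first.
Ratios (sorted): F 47.25, C 9.38, A 8.15, B 6.62, D 2.00, E 0.46
take F (4 @ 189); take C (29 @ 272); take A (27 @ 220); take 11/26 of B → 72.77. Capacity used 71/71.
Total value = 753.77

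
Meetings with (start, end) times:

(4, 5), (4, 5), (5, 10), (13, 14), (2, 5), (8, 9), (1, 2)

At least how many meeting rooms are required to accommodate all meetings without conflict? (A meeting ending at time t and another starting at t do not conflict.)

3

Events (time:±→running): 1:+→1 2:-→0 2:+→1 4:+→2 4:+→3 … peak 3.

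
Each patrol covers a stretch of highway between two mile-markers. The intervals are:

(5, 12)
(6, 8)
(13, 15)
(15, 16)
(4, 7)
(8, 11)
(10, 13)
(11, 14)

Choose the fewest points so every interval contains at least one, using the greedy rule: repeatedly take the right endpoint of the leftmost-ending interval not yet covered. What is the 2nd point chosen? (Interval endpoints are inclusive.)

Sort by right endpoint; whenever an interval is uncovered, place a point at its right end.
By right end: [4,7]  [6,8]  [8,11]  [5,12]  [10,13]  [11,14]  [13,15]  [15,16]
[4,7] uncovered → point at 7; [8,11] uncovered → point at 11; [13,15] uncovered → point at 15.
Points: 7, 11, 15 (3 total).

11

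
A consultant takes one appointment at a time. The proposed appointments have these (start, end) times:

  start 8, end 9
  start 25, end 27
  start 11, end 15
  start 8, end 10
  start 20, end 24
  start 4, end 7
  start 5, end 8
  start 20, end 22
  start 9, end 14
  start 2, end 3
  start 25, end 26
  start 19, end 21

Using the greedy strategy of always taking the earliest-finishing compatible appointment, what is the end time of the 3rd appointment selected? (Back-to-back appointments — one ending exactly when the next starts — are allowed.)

9

Order by finish time; keep every interval that doesn't clash with the previous kept one.
Sorted by end: (2,3)  (4,7)  (5,8)  (8,9)  (8,10)  (9,14)  (11,15)  (19,21)  (20,22)  (20,24)  (25,26)  (25,27)
take (2,3); take (4,7); skip (5,8); take (8,9); skip (8,10); take (9,14); skip (11,15); take (19,21); skip (20,24); take (25,26); skip (25,27).
Selected: (2,3) (4,7) (8,9) (9,14) (19,21) (25,26)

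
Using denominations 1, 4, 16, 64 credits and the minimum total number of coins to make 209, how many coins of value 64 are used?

Greedy: take as many of the largest coin as possible, then repeat with the remainder.
209 − 3×64→17 − 1×16→1 − 1×1→0
Count of 64: 3

3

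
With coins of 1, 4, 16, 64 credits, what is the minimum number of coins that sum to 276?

276 − 4×64→20 − 1×16→4 − 1×4→0
Total coins = 4 + 1 + 1 = 6

6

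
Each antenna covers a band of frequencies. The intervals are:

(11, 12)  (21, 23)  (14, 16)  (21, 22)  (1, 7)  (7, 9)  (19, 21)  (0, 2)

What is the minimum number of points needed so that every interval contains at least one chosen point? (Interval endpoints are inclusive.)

5

Sort by right endpoint; whenever an interval is uncovered, place a point at its right end.
Sorted: [0,2] [1,7] [7,9] [11,12] [14,16] [19,21] [21,22] [21,23]
{[0,2],[1,7]} hit by 2; {[7,9]} hit by 9; {[11,12]} hit by 12; {[14,16]} hit by 16; {[19,21],[21,22],[21,23]} hit by 21.
Points: 2, 9, 12, 16, 21 (5 total).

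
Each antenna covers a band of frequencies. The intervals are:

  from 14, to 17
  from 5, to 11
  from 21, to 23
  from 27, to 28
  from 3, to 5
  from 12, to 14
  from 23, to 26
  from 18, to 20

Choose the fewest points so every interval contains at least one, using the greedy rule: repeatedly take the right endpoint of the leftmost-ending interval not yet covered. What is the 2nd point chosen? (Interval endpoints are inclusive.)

14

Process intervals by earliest right end; each time one isn't hit yet, stab at its right endpoint.
By right end: [3,5]  [5,11]  [12,14]  [14,17]  [18,20]  [21,23]  [23,26]  [27,28]
[3,5] uncovered → point at 5; [12,14] uncovered → point at 14; [18,20] uncovered → point at 20; [21,23] uncovered → point at 23; [27,28] uncovered → point at 28.
Points: 5, 14, 20, 23, 28 (5 total).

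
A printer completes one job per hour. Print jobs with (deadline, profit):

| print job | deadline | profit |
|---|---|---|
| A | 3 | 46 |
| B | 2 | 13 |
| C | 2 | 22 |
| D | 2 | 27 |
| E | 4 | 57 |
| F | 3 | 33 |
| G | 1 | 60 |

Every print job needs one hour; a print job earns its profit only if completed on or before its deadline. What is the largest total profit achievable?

Sort by profit descending; place each in the latest free slot ≤ its deadline.
By profit: G(d1,60), E(d4,57), A(d3,46), F(d3,33), D(d2,27), C(d2,22), B(d2,13)
G→slot 1; E→slot 4; A→slot 3; F→slot 2; D skipped; C skipped; B skipped.
Profit = 60 + 33 + 46 + 57 = 196

196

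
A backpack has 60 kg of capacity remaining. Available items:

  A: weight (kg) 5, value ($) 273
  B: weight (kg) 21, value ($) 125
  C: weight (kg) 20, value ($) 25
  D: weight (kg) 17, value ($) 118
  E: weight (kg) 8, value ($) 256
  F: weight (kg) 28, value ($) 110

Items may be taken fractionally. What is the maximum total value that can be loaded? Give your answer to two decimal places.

807.36

Sort by value per unit weight and fill in that order.
Order: A (273/5=54.60) > E (256/8=32.00) > D (118/17=6.94) > B (125/21=5.95) > F (110/28=3.93) > C (25/20=1.25)
Fill: take A (5 @ 273) → take E (8 @ 256) → take D (17 @ 118) → take B (21 @ 125) → take 9/28 of F → 35.36; 60/60 used.
Total value = 807.36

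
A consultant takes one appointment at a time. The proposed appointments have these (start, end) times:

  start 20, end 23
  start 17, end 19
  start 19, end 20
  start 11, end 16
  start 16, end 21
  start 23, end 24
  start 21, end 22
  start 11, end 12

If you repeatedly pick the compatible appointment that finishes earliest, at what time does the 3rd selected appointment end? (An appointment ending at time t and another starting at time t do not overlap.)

Sorted by end: (11,12)  (11,16)  (17,19)  (19,20)  (16,21)  (21,22)  (20,23)  (23,24)
take (11,12); take (17,19); take (19,20); skip (16,21); take (21,22); take (23,24).
Selected: (11,12) (17,19) (19,20) (21,22) (23,24)

20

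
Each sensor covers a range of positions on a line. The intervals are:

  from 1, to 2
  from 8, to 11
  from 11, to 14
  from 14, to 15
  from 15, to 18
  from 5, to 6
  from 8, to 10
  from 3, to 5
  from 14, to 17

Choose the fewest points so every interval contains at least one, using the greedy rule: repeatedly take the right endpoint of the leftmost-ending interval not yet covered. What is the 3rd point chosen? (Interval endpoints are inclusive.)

Process intervals by earliest right end; each time one isn't hit yet, stab at its right endpoint.
By right end: [1,2]  [3,5]  [5,6]  [8,10]  [8,11]  [11,14]  [14,15]  [14,17]  [15,18]
[1,2] uncovered → point at 2; [3,5] uncovered → point at 5; [8,10] uncovered → point at 10; [11,14] uncovered → point at 14; [15,18] uncovered → point at 18.
Points: 2, 5, 10, 14, 18 (5 total).

10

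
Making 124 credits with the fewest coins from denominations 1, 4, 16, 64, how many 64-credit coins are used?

1

Use the largest denomination that fits, subtract, and repeat.
124 = 1×64 + 3×16 + 3×4
Count of 64: 1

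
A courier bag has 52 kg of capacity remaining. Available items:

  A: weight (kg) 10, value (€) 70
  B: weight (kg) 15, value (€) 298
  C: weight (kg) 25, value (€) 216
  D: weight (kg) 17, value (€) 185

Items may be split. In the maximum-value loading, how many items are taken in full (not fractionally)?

2

Sort by value per unit weight and fill in that order.
Order: B (298/15=19.87) > D (185/17=10.88) > C (216/25=8.64) > A (70/10=7.00)
Fill: take B (15 @ 298) → take D (17 @ 185) → take 20/25 of C → 172.80; 52/52 used.
2 item(s) taken whole; one partial (take 20/25 of C).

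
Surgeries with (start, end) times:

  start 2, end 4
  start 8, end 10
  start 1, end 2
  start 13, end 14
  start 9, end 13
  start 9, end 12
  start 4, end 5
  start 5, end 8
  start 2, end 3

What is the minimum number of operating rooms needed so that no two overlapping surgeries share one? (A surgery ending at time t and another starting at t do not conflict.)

3

The answer is the maximum number of intervals overlapping at any instant.
starts: [1, 2, 2, 4, 5, 8, 9, 9, 13]
ends:   [2, 3, 4, 5, 8, 10, 12, 13, 14]
s1→1 e2→0 s2→1 s2→2 e3→1 e4→0 s4→1 e5→0 s5→1 e8→0 s8→1 s9→2 s9→3  — peak 3.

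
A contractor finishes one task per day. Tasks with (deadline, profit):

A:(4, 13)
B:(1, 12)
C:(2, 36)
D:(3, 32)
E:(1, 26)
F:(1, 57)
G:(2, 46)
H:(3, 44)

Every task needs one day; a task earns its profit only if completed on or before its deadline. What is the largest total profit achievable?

Take jobs in profit order; each goes to the latest open slot no later than its deadline.
By profit: F(d1,57), G(d2,46), H(d3,44), C(d2,36), D(d3,32), E(d1,26), A(d4,13), B(d1,12)
F→slot 1; G→slot 2; H→slot 3; C skipped; D skipped; E skipped; A→slot 4; B skipped.
Profit = 57 + 46 + 44 + 13 = 160

160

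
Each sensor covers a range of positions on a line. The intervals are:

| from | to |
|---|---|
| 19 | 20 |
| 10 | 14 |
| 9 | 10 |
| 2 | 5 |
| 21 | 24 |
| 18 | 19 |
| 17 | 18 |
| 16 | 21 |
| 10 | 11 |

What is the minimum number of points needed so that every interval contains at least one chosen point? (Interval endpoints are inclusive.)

5

By right end: [2,5]  [9,10]  [10,11]  [10,14]  [17,18]  [18,19]  [19,20]  [16,21]  [21,24]
[2,5] uncovered → point at 5; [9,10] uncovered → point at 10; [17,18] uncovered → point at 18; [19,20] uncovered → point at 20; [21,24] uncovered → point at 24.
Points: 5, 10, 18, 20, 24 (5 total).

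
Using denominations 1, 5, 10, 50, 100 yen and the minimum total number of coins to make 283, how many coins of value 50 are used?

1

283 − 2×100→83 − 1×50→33 − 3×10→3 − 3×1→0
Count of 50: 1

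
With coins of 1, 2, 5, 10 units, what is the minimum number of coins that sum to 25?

3

Use the largest denomination that fits, subtract, and repeat.
25 = 2×10 + 1×5
Total coins = 2 + 1 = 3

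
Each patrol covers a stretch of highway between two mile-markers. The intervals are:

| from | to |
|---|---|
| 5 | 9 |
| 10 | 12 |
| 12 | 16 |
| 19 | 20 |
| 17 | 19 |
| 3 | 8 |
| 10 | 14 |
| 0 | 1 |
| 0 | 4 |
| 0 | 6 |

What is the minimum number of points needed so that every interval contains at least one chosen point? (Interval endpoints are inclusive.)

4

Process intervals by earliest right end; each time one isn't hit yet, stab at its right endpoint.
By right end: [0,1]  [0,4]  [0,6]  [3,8]  [5,9]  [10,12]  [10,14]  [12,16]  [17,19]  [19,20]
[0,1] uncovered → point at 1; [3,8] uncovered → point at 8; [10,12] uncovered → point at 12; [17,19] uncovered → point at 19.
Points: 1, 8, 12, 19 (4 total).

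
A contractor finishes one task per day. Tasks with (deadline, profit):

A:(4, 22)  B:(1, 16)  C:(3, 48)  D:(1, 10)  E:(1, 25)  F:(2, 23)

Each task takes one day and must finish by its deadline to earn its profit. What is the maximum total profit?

118

Profit order: C=48 E=25 F=23 A=22 B=16 D=10
Assign: C→slot 3, E→slot 1, F→slot 2, A→slot 4, B skipped, D skipped.
Slots: [1:E] [2:F] [3:C] [4:A]
Profit = 25 + 23 + 48 + 22 = 118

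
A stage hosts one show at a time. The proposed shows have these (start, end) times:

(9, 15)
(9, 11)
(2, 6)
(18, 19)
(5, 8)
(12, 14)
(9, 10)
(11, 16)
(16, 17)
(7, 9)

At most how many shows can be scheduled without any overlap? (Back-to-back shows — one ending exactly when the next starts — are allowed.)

6

Sorted by end: (2,6)  (5,8)  (7,9)  (9,10)  (9,11)  (12,14)  (9,15)  (11,16)  (16,17)  (18,19)
take (2,6); take (7,9); take (9,10); take (12,14); take (16,17); take (18,19).
Selected 6 shows.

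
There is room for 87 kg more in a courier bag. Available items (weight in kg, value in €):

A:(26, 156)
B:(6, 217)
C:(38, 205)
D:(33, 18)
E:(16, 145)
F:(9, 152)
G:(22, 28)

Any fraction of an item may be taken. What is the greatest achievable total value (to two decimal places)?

Sort by value per unit weight and fill in that order.
Ratios (sorted): B 36.17, F 16.89, E 9.06, A 6.00, C 5.39, G 1.27, D 0.55
take B (6 @ 217); take F (9 @ 152); take E (16 @ 145); take A (26 @ 156); take 30/38 of C → 161.84. Capacity used 87/87.
Total value = 831.84

831.84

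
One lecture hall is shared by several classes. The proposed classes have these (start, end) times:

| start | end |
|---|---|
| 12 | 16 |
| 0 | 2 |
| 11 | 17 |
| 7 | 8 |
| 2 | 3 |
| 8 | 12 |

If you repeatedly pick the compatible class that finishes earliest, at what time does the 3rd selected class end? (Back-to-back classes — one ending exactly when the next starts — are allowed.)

Sorted by end: (0,2)  (2,3)  (7,8)  (8,12)  (12,16)  (11,17)
take (0,2); take (2,3); take (7,8); take (8,12); take (12,16); skip (11,17).
Selected: (0,2) (2,3) (7,8) (8,12) (12,16)

8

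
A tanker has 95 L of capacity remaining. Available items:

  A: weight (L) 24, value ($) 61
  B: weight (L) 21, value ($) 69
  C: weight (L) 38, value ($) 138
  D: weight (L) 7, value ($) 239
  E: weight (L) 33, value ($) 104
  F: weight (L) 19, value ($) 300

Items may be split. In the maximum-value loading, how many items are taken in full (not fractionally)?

Ratios (sorted): D 34.14, F 15.79, C 3.63, B 3.29, E 3.15, A 2.54
take D (7 @ 239); take F (19 @ 300); take C (38 @ 138); take B (21 @ 69); take 10/33 of E → 31.52. Capacity used 95/95.
4 item(s) taken whole; one partial (take 10/33 of E).

4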